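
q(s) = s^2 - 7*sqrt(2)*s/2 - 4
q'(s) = 2*s - 7*sqrt(2)/2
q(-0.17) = -3.13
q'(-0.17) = -5.29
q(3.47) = -9.13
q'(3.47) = 1.99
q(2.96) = -9.89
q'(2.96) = 0.97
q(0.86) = -7.52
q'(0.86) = -3.23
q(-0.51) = -1.22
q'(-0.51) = -5.97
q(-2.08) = 10.62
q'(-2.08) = -9.11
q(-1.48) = 5.52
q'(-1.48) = -7.91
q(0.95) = -7.80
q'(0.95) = -3.05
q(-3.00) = 19.85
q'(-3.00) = -10.95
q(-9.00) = 121.55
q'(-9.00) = -22.95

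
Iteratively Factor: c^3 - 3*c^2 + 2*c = (c)*(c^2 - 3*c + 2) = c*(c - 1)*(c - 2)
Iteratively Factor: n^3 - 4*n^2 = (n - 4)*(n^2) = n*(n - 4)*(n)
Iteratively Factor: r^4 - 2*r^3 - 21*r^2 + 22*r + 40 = (r + 4)*(r^3 - 6*r^2 + 3*r + 10) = (r + 1)*(r + 4)*(r^2 - 7*r + 10) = (r - 5)*(r + 1)*(r + 4)*(r - 2)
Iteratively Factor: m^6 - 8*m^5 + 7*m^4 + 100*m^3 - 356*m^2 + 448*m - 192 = (m - 2)*(m^5 - 6*m^4 - 5*m^3 + 90*m^2 - 176*m + 96) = (m - 2)^2*(m^4 - 4*m^3 - 13*m^2 + 64*m - 48) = (m - 2)^2*(m + 4)*(m^3 - 8*m^2 + 19*m - 12) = (m - 2)^2*(m - 1)*(m + 4)*(m^2 - 7*m + 12) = (m - 3)*(m - 2)^2*(m - 1)*(m + 4)*(m - 4)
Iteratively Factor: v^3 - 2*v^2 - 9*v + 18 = (v + 3)*(v^2 - 5*v + 6) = (v - 3)*(v + 3)*(v - 2)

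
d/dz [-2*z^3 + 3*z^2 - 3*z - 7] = -6*z^2 + 6*z - 3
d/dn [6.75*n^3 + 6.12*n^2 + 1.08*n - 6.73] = 20.25*n^2 + 12.24*n + 1.08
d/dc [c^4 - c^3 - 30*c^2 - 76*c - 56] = 4*c^3 - 3*c^2 - 60*c - 76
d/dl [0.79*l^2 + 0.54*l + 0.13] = 1.58*l + 0.54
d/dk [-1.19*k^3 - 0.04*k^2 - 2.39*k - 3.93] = -3.57*k^2 - 0.08*k - 2.39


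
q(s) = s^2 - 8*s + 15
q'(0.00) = -8.00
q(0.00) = 15.00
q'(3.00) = -2.00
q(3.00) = 0.00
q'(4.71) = 1.42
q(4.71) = -0.50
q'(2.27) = -3.46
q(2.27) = 1.99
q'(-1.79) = -11.58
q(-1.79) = 32.52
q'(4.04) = 0.08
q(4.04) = -1.00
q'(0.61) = -6.78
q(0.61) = 10.49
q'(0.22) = -7.56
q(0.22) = 13.29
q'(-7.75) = -23.50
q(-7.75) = 137.06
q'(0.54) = -6.92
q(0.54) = 10.97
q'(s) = 2*s - 8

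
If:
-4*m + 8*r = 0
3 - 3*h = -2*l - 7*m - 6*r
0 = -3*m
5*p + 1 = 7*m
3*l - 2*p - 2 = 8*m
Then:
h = 61/45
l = 8/15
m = 0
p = -1/5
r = 0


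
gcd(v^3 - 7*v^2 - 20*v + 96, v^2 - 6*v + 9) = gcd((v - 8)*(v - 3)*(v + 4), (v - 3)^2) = v - 3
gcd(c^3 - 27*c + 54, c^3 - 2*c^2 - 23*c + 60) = c - 3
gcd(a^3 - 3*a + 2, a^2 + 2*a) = a + 2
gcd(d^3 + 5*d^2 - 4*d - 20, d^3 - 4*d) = d^2 - 4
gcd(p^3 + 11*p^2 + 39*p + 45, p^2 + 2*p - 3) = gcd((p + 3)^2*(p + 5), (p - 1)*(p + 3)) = p + 3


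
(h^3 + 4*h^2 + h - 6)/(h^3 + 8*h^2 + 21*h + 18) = (h - 1)/(h + 3)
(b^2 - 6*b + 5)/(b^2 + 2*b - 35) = (b - 1)/(b + 7)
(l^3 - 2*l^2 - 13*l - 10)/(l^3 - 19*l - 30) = (l + 1)/(l + 3)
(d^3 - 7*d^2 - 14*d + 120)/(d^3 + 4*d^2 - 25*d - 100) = (d - 6)/(d + 5)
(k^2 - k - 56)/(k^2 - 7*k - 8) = (k + 7)/(k + 1)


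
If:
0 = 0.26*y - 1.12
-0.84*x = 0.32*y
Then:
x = -1.64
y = 4.31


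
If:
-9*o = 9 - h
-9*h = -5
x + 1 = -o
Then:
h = 5/9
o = -76/81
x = -5/81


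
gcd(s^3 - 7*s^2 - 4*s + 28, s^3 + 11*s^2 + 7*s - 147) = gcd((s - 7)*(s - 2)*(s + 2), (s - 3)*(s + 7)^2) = 1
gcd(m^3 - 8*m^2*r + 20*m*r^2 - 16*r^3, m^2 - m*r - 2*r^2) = -m + 2*r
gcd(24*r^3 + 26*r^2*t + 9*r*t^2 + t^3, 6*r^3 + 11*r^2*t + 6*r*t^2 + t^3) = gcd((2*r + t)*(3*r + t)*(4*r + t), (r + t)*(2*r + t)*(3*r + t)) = 6*r^2 + 5*r*t + t^2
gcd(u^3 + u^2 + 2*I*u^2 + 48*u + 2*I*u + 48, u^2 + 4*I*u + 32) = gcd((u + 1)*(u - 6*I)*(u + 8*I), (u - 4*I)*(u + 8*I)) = u + 8*I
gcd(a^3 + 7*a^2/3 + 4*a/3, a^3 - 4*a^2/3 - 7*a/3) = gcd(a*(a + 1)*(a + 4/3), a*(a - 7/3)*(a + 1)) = a^2 + a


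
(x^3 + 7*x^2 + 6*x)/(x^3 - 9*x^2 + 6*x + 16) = x*(x + 6)/(x^2 - 10*x + 16)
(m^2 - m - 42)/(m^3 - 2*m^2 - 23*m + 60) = (m^2 - m - 42)/(m^3 - 2*m^2 - 23*m + 60)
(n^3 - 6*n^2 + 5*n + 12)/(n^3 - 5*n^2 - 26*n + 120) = (n^2 - 2*n - 3)/(n^2 - n - 30)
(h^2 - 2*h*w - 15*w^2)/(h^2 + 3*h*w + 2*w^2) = (h^2 - 2*h*w - 15*w^2)/(h^2 + 3*h*w + 2*w^2)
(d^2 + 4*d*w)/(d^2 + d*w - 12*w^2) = d/(d - 3*w)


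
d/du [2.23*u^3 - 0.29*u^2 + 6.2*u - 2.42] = 6.69*u^2 - 0.58*u + 6.2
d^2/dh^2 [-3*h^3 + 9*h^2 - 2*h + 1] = 18 - 18*h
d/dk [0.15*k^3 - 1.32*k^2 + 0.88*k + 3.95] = 0.45*k^2 - 2.64*k + 0.88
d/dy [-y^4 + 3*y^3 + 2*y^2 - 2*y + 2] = -4*y^3 + 9*y^2 + 4*y - 2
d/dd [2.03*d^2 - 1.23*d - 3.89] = 4.06*d - 1.23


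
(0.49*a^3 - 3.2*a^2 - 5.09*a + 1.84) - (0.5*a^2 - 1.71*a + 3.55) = 0.49*a^3 - 3.7*a^2 - 3.38*a - 1.71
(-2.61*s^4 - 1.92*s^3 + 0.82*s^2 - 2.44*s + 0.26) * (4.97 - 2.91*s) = 7.5951*s^5 - 7.3845*s^4 - 11.9286*s^3 + 11.1758*s^2 - 12.8834*s + 1.2922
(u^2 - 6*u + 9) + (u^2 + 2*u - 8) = 2*u^2 - 4*u + 1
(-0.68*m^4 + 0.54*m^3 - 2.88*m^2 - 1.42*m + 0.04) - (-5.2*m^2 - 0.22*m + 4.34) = -0.68*m^4 + 0.54*m^3 + 2.32*m^2 - 1.2*m - 4.3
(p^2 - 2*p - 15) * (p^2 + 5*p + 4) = p^4 + 3*p^3 - 21*p^2 - 83*p - 60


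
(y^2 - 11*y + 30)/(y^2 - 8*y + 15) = (y - 6)/(y - 3)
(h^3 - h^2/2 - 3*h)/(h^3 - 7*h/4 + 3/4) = 2*h*(h - 2)/(2*h^2 - 3*h + 1)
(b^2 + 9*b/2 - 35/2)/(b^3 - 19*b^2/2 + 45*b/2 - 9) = (2*b^2 + 9*b - 35)/(2*b^3 - 19*b^2 + 45*b - 18)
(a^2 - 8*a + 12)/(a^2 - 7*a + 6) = (a - 2)/(a - 1)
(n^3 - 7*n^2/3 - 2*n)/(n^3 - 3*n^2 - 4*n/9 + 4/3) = 3*n/(3*n - 2)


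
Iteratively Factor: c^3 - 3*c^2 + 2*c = (c - 2)*(c^2 - c) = c*(c - 2)*(c - 1)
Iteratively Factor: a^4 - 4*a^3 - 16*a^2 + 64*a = (a - 4)*(a^3 - 16*a) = a*(a - 4)*(a^2 - 16) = a*(a - 4)*(a + 4)*(a - 4)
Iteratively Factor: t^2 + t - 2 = (t - 1)*(t + 2)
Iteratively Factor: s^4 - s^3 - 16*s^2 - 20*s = (s + 2)*(s^3 - 3*s^2 - 10*s) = (s + 2)^2*(s^2 - 5*s) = (s - 5)*(s + 2)^2*(s)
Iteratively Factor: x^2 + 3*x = (x)*(x + 3)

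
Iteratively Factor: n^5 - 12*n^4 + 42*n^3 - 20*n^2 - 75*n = (n + 1)*(n^4 - 13*n^3 + 55*n^2 - 75*n) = (n - 3)*(n + 1)*(n^3 - 10*n^2 + 25*n) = (n - 5)*(n - 3)*(n + 1)*(n^2 - 5*n) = n*(n - 5)*(n - 3)*(n + 1)*(n - 5)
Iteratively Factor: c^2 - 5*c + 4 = (c - 1)*(c - 4)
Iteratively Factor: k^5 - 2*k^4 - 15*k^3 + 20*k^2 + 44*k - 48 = (k + 3)*(k^4 - 5*k^3 + 20*k - 16) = (k + 2)*(k + 3)*(k^3 - 7*k^2 + 14*k - 8) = (k - 2)*(k + 2)*(k + 3)*(k^2 - 5*k + 4) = (k - 2)*(k - 1)*(k + 2)*(k + 3)*(k - 4)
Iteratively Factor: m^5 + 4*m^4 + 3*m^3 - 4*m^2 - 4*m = (m + 2)*(m^4 + 2*m^3 - m^2 - 2*m) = (m + 1)*(m + 2)*(m^3 + m^2 - 2*m) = (m + 1)*(m + 2)^2*(m^2 - m) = (m - 1)*(m + 1)*(m + 2)^2*(m)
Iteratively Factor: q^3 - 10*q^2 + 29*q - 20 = (q - 5)*(q^2 - 5*q + 4) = (q - 5)*(q - 4)*(q - 1)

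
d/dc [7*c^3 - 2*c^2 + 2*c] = 21*c^2 - 4*c + 2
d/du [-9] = 0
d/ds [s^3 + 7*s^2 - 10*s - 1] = 3*s^2 + 14*s - 10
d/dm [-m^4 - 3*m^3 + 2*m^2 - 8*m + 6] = -4*m^3 - 9*m^2 + 4*m - 8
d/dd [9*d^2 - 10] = 18*d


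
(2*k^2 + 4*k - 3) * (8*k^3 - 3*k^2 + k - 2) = 16*k^5 + 26*k^4 - 34*k^3 + 9*k^2 - 11*k + 6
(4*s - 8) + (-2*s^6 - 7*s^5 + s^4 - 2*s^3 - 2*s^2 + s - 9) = -2*s^6 - 7*s^5 + s^4 - 2*s^3 - 2*s^2 + 5*s - 17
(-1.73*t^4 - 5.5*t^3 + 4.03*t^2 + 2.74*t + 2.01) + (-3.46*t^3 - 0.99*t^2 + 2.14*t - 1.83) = -1.73*t^4 - 8.96*t^3 + 3.04*t^2 + 4.88*t + 0.18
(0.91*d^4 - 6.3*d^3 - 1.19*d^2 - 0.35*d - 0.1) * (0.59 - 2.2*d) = -2.002*d^5 + 14.3969*d^4 - 1.099*d^3 + 0.0679000000000001*d^2 + 0.0135*d - 0.059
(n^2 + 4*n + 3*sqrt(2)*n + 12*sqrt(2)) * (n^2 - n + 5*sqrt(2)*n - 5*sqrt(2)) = n^4 + 3*n^3 + 8*sqrt(2)*n^3 + 26*n^2 + 24*sqrt(2)*n^2 - 32*sqrt(2)*n + 90*n - 120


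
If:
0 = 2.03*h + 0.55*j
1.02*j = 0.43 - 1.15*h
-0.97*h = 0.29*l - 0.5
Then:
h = -0.16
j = 0.61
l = 2.27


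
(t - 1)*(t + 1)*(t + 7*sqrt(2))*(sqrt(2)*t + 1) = sqrt(2)*t^4 + 15*t^3 + 6*sqrt(2)*t^2 - 15*t - 7*sqrt(2)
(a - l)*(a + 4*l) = a^2 + 3*a*l - 4*l^2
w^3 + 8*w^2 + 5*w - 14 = (w - 1)*(w + 2)*(w + 7)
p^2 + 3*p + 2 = (p + 1)*(p + 2)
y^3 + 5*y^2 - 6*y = y*(y - 1)*(y + 6)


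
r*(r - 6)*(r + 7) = r^3 + r^2 - 42*r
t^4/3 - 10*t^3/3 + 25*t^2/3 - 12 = (t/3 + 1/3)*(t - 6)*(t - 3)*(t - 2)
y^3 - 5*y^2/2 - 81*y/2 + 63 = (y - 7)*(y - 3/2)*(y + 6)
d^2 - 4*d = d*(d - 4)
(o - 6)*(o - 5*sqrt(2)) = o^2 - 5*sqrt(2)*o - 6*o + 30*sqrt(2)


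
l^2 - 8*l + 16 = (l - 4)^2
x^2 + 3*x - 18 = (x - 3)*(x + 6)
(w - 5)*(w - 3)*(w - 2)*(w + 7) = w^4 - 3*w^3 - 39*w^2 + 187*w - 210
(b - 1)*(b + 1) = b^2 - 1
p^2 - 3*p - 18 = (p - 6)*(p + 3)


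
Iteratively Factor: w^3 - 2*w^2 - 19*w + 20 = (w - 5)*(w^2 + 3*w - 4) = (w - 5)*(w - 1)*(w + 4)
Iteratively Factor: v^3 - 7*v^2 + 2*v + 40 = (v + 2)*(v^2 - 9*v + 20) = (v - 5)*(v + 2)*(v - 4)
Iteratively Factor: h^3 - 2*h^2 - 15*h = (h + 3)*(h^2 - 5*h) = (h - 5)*(h + 3)*(h)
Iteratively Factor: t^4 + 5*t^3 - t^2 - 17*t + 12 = (t - 1)*(t^3 + 6*t^2 + 5*t - 12) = (t - 1)*(t + 4)*(t^2 + 2*t - 3) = (t - 1)^2*(t + 4)*(t + 3)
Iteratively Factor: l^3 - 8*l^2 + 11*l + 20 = (l - 4)*(l^2 - 4*l - 5) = (l - 4)*(l + 1)*(l - 5)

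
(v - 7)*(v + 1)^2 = v^3 - 5*v^2 - 13*v - 7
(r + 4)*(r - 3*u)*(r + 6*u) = r^3 + 3*r^2*u + 4*r^2 - 18*r*u^2 + 12*r*u - 72*u^2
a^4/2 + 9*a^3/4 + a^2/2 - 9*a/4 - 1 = (a/2 + 1/2)*(a - 1)*(a + 1/2)*(a + 4)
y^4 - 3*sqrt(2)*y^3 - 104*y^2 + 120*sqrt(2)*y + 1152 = (y - 8*sqrt(2))*(y - 3*sqrt(2))*(y + 2*sqrt(2))*(y + 6*sqrt(2))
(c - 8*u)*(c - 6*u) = c^2 - 14*c*u + 48*u^2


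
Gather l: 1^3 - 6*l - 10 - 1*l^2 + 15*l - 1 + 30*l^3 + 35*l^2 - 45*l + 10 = 30*l^3 + 34*l^2 - 36*l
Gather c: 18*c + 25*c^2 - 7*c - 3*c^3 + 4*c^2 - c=-3*c^3 + 29*c^2 + 10*c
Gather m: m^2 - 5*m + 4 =m^2 - 5*m + 4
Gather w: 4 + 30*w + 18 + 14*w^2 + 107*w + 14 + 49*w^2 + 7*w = 63*w^2 + 144*w + 36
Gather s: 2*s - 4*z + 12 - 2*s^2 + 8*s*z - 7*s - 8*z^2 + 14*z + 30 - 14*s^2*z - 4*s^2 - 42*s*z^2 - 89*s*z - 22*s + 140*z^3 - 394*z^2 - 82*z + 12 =s^2*(-14*z - 6) + s*(-42*z^2 - 81*z - 27) + 140*z^3 - 402*z^2 - 72*z + 54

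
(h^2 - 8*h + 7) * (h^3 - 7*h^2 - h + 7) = h^5 - 15*h^4 + 62*h^3 - 34*h^2 - 63*h + 49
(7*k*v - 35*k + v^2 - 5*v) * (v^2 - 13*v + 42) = 7*k*v^3 - 126*k*v^2 + 749*k*v - 1470*k + v^4 - 18*v^3 + 107*v^2 - 210*v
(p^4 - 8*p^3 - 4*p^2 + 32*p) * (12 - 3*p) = -3*p^5 + 36*p^4 - 84*p^3 - 144*p^2 + 384*p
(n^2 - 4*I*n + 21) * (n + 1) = n^3 + n^2 - 4*I*n^2 + 21*n - 4*I*n + 21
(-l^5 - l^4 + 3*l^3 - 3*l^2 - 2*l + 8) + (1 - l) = -l^5 - l^4 + 3*l^3 - 3*l^2 - 3*l + 9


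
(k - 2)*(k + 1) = k^2 - k - 2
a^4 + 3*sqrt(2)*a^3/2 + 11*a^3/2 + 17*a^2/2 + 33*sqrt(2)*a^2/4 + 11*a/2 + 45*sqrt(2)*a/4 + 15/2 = (a + 5/2)*(a + 3)*(a + sqrt(2)/2)*(a + sqrt(2))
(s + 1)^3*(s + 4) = s^4 + 7*s^3 + 15*s^2 + 13*s + 4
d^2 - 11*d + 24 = (d - 8)*(d - 3)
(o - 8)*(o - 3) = o^2 - 11*o + 24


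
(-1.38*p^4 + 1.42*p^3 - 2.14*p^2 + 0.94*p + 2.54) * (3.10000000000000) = -4.278*p^4 + 4.402*p^3 - 6.634*p^2 + 2.914*p + 7.874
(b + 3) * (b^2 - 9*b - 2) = b^3 - 6*b^2 - 29*b - 6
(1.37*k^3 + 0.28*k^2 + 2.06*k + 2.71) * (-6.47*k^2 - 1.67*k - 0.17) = -8.8639*k^5 - 4.0995*k^4 - 14.0287*k^3 - 21.0215*k^2 - 4.8759*k - 0.4607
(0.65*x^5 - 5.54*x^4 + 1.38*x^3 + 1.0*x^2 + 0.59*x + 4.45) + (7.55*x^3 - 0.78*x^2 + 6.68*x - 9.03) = 0.65*x^5 - 5.54*x^4 + 8.93*x^3 + 0.22*x^2 + 7.27*x - 4.58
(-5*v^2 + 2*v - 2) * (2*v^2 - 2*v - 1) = -10*v^4 + 14*v^3 - 3*v^2 + 2*v + 2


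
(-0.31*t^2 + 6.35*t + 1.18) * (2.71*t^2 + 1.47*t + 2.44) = -0.8401*t^4 + 16.7528*t^3 + 11.7759*t^2 + 17.2286*t + 2.8792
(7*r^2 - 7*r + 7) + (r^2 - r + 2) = 8*r^2 - 8*r + 9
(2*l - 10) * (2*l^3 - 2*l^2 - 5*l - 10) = 4*l^4 - 24*l^3 + 10*l^2 + 30*l + 100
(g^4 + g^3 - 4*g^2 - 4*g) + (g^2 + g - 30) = g^4 + g^3 - 3*g^2 - 3*g - 30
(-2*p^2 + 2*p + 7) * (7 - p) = 2*p^3 - 16*p^2 + 7*p + 49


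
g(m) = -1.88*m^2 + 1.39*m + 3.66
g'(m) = 1.39 - 3.76*m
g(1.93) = -0.66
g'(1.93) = -5.87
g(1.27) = 2.39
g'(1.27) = -3.39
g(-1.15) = -0.42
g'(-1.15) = 5.71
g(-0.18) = 3.35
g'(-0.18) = 2.07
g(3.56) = -15.22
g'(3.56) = -12.00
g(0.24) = 3.89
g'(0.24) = 0.49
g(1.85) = -0.20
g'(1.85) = -5.57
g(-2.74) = -14.26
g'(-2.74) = 11.69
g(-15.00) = -440.19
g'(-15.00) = 57.79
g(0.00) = 3.66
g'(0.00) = 1.39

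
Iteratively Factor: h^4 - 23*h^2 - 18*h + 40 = (h - 1)*(h^3 + h^2 - 22*h - 40) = (h - 1)*(h + 2)*(h^2 - h - 20) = (h - 5)*(h - 1)*(h + 2)*(h + 4)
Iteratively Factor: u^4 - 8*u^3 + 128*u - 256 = (u - 4)*(u^3 - 4*u^2 - 16*u + 64) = (u - 4)^2*(u^2 - 16) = (u - 4)^3*(u + 4)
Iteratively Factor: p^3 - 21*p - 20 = (p - 5)*(p^2 + 5*p + 4) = (p - 5)*(p + 1)*(p + 4)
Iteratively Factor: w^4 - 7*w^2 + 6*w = (w + 3)*(w^3 - 3*w^2 + 2*w) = w*(w + 3)*(w^2 - 3*w + 2) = w*(w - 1)*(w + 3)*(w - 2)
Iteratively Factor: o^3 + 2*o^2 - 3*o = (o + 3)*(o^2 - o) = (o - 1)*(o + 3)*(o)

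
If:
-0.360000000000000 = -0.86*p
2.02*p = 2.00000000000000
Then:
No Solution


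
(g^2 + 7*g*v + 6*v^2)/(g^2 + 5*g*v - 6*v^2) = (-g - v)/(-g + v)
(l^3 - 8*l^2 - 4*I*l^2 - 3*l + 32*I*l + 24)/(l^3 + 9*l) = (l^2 - l*(8 + I) + 8*I)/(l*(l + 3*I))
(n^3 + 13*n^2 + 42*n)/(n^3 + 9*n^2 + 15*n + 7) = n*(n + 6)/(n^2 + 2*n + 1)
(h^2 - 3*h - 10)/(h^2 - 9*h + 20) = (h + 2)/(h - 4)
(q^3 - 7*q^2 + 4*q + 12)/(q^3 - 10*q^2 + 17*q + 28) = (q^2 - 8*q + 12)/(q^2 - 11*q + 28)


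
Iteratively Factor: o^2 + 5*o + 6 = (o + 3)*(o + 2)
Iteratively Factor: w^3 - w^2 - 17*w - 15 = (w - 5)*(w^2 + 4*w + 3) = (w - 5)*(w + 3)*(w + 1)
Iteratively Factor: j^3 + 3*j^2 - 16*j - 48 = (j + 3)*(j^2 - 16) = (j + 3)*(j + 4)*(j - 4)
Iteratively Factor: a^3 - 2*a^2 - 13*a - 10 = (a + 1)*(a^2 - 3*a - 10) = (a - 5)*(a + 1)*(a + 2)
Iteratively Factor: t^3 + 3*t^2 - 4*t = (t - 1)*(t^2 + 4*t) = t*(t - 1)*(t + 4)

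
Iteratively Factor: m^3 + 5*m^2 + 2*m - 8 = (m - 1)*(m^2 + 6*m + 8) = (m - 1)*(m + 2)*(m + 4)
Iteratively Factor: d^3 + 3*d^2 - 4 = (d - 1)*(d^2 + 4*d + 4) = (d - 1)*(d + 2)*(d + 2)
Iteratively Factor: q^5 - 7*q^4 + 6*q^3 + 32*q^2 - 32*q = (q - 4)*(q^4 - 3*q^3 - 6*q^2 + 8*q) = (q - 4)*(q + 2)*(q^3 - 5*q^2 + 4*q) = (q - 4)^2*(q + 2)*(q^2 - q) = (q - 4)^2*(q - 1)*(q + 2)*(q)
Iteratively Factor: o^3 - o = (o + 1)*(o^2 - o) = o*(o + 1)*(o - 1)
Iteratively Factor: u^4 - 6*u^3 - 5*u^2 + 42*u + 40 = (u - 5)*(u^3 - u^2 - 10*u - 8) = (u - 5)*(u + 2)*(u^2 - 3*u - 4) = (u - 5)*(u + 1)*(u + 2)*(u - 4)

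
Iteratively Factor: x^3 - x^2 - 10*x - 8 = (x + 1)*(x^2 - 2*x - 8) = (x - 4)*(x + 1)*(x + 2)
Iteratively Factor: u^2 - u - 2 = (u + 1)*(u - 2)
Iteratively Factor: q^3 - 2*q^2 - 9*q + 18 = (q - 3)*(q^2 + q - 6) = (q - 3)*(q - 2)*(q + 3)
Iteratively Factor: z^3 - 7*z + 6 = (z - 1)*(z^2 + z - 6) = (z - 2)*(z - 1)*(z + 3)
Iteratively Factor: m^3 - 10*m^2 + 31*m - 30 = (m - 5)*(m^2 - 5*m + 6) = (m - 5)*(m - 2)*(m - 3)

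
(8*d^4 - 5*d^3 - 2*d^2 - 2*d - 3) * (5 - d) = -8*d^5 + 45*d^4 - 23*d^3 - 8*d^2 - 7*d - 15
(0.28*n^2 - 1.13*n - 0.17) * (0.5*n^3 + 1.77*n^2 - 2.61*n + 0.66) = 0.14*n^5 - 0.0693999999999999*n^4 - 2.8159*n^3 + 2.8332*n^2 - 0.3021*n - 0.1122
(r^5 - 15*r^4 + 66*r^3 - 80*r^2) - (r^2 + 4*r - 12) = r^5 - 15*r^4 + 66*r^3 - 81*r^2 - 4*r + 12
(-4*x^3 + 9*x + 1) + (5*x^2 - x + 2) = -4*x^3 + 5*x^2 + 8*x + 3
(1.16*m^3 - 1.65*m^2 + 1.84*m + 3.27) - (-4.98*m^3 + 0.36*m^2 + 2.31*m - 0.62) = 6.14*m^3 - 2.01*m^2 - 0.47*m + 3.89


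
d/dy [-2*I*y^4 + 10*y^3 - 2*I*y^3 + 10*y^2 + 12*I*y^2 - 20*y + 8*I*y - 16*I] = -8*I*y^3 + y^2*(30 - 6*I) + y*(20 + 24*I) - 20 + 8*I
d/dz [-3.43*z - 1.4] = -3.43000000000000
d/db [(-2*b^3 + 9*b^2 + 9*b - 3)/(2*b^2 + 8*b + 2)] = (-2*b^4 - 16*b^3 + 21*b^2 + 24*b + 21)/(2*(b^4 + 8*b^3 + 18*b^2 + 8*b + 1))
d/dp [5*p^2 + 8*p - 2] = 10*p + 8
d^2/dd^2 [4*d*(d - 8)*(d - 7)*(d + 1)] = 48*d^2 - 336*d + 328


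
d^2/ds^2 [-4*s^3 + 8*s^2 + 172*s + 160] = 16 - 24*s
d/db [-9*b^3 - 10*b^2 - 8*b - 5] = -27*b^2 - 20*b - 8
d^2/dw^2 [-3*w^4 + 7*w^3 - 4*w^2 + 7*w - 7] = -36*w^2 + 42*w - 8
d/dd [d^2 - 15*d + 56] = 2*d - 15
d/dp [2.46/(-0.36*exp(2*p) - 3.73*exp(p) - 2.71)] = (1.7712*exp(p) + 9.1758)*exp(p)/(0.36*exp(2*p) + 3.73*exp(p) + 2.71)^2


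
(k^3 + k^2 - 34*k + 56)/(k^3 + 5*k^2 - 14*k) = (k - 4)/k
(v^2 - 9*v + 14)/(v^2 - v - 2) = (v - 7)/(v + 1)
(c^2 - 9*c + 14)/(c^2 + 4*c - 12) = (c - 7)/(c + 6)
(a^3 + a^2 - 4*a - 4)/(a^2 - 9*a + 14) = (a^2 + 3*a + 2)/(a - 7)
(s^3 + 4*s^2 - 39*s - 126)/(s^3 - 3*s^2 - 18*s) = (s + 7)/s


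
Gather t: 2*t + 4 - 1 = 2*t + 3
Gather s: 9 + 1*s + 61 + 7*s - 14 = 8*s + 56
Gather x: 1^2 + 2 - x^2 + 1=4 - x^2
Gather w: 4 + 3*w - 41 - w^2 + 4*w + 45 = -w^2 + 7*w + 8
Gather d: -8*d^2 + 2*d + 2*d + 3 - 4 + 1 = -8*d^2 + 4*d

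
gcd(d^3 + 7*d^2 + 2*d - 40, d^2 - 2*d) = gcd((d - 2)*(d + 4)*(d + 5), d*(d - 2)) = d - 2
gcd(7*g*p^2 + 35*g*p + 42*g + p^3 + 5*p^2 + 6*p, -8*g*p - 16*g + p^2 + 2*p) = p + 2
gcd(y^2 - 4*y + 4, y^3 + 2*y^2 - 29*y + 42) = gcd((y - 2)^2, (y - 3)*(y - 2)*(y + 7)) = y - 2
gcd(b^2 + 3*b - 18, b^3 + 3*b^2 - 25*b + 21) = b - 3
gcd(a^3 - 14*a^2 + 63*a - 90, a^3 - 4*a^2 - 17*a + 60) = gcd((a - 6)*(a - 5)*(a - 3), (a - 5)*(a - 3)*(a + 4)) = a^2 - 8*a + 15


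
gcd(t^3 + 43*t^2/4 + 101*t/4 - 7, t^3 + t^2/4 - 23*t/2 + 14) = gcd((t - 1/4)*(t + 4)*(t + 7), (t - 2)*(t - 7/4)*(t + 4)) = t + 4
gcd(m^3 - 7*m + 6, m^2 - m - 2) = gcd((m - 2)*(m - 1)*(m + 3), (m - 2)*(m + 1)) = m - 2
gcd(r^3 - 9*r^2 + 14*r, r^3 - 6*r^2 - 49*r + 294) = r - 7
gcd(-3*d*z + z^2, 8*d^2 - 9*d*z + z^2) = 1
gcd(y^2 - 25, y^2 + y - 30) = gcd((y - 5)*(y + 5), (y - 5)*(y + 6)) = y - 5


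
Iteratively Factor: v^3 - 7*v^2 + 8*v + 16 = (v - 4)*(v^2 - 3*v - 4) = (v - 4)^2*(v + 1)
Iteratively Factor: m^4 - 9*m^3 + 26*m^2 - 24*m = (m)*(m^3 - 9*m^2 + 26*m - 24) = m*(m - 2)*(m^2 - 7*m + 12) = m*(m - 3)*(m - 2)*(m - 4)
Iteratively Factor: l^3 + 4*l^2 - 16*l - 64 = (l + 4)*(l^2 - 16) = (l - 4)*(l + 4)*(l + 4)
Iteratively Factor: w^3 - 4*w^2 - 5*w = (w)*(w^2 - 4*w - 5) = w*(w - 5)*(w + 1)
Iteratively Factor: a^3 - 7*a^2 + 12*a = (a - 3)*(a^2 - 4*a) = (a - 4)*(a - 3)*(a)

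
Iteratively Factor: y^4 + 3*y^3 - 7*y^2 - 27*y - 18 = (y - 3)*(y^3 + 6*y^2 + 11*y + 6) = (y - 3)*(y + 2)*(y^2 + 4*y + 3) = (y - 3)*(y + 1)*(y + 2)*(y + 3)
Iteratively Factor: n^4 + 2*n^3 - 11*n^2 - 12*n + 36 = (n + 3)*(n^3 - n^2 - 8*n + 12) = (n - 2)*(n + 3)*(n^2 + n - 6) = (n - 2)^2*(n + 3)*(n + 3)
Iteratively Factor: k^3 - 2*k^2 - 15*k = (k - 5)*(k^2 + 3*k) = (k - 5)*(k + 3)*(k)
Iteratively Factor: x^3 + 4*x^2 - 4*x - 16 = (x - 2)*(x^2 + 6*x + 8) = (x - 2)*(x + 4)*(x + 2)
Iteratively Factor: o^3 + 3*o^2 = (o)*(o^2 + 3*o) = o*(o + 3)*(o)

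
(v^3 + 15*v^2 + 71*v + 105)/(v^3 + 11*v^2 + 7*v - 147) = (v^2 + 8*v + 15)/(v^2 + 4*v - 21)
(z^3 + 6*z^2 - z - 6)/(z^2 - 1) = z + 6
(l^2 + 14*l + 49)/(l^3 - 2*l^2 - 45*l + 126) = (l + 7)/(l^2 - 9*l + 18)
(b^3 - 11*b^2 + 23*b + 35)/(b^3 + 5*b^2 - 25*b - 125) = (b^2 - 6*b - 7)/(b^2 + 10*b + 25)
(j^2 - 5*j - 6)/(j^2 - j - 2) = (j - 6)/(j - 2)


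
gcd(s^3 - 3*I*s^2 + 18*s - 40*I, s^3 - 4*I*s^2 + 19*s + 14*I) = 1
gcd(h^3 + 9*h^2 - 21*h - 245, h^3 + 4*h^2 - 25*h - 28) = h + 7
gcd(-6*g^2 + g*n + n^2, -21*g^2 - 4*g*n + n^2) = 3*g + n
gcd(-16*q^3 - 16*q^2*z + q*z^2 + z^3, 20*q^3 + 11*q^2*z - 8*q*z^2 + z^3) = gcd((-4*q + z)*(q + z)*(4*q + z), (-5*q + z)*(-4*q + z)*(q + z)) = -4*q^2 - 3*q*z + z^2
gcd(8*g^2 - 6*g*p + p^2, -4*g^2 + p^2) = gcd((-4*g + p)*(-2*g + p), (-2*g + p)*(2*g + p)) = -2*g + p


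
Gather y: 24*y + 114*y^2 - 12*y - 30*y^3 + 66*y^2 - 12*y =-30*y^3 + 180*y^2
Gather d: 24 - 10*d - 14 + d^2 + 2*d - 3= d^2 - 8*d + 7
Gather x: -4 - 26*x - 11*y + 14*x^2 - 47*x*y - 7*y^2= 14*x^2 + x*(-47*y - 26) - 7*y^2 - 11*y - 4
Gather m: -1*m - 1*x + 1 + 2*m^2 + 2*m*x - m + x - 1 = 2*m^2 + m*(2*x - 2)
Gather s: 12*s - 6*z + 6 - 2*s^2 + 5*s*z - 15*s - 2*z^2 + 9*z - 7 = -2*s^2 + s*(5*z - 3) - 2*z^2 + 3*z - 1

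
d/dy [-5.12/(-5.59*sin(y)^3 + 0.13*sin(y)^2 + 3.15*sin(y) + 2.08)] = (-85.8624*sin(y)^2 + 1.3312*sin(y) + 16.128)*cos(y)/(-5.59*sin(y)^3 + 0.13*sin(y)^2 + 3.15*sin(y) + 2.08)^2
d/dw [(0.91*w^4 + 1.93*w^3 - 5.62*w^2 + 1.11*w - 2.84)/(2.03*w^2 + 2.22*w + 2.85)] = (3.6946*w^5 + 9.9785*w^4 + 18.9432*w^3 + 1.7718*w^2 - 20.5036*w + 9.4683)/(4.1209*w^4 + 9.0132*w^3 + 16.4994*w^2 + 12.654*w + 8.1225)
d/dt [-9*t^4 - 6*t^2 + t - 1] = -36*t^3 - 12*t + 1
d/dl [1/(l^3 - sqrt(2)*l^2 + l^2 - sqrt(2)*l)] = (-3*l^2 - 2*l + 2*sqrt(2)*l + sqrt(2))/(l^2*(l^2 - sqrt(2)*l + l - sqrt(2))^2)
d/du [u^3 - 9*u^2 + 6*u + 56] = 3*u^2 - 18*u + 6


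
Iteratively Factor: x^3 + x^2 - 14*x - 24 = (x + 2)*(x^2 - x - 12) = (x - 4)*(x + 2)*(x + 3)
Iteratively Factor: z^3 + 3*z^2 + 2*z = (z)*(z^2 + 3*z + 2) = z*(z + 1)*(z + 2)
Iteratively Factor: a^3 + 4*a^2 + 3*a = (a + 3)*(a^2 + a) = a*(a + 3)*(a + 1)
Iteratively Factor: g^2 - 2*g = (g - 2)*(g)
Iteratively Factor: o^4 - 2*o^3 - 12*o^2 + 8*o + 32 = (o + 2)*(o^3 - 4*o^2 - 4*o + 16) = (o + 2)^2*(o^2 - 6*o + 8) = (o - 4)*(o + 2)^2*(o - 2)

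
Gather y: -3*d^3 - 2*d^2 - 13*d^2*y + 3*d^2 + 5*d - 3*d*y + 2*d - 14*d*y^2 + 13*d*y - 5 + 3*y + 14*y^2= -3*d^3 + d^2 + 7*d + y^2*(14 - 14*d) + y*(-13*d^2 + 10*d + 3) - 5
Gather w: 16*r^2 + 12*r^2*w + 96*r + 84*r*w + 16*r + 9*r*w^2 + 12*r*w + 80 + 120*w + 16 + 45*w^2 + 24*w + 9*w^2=16*r^2 + 112*r + w^2*(9*r + 54) + w*(12*r^2 + 96*r + 144) + 96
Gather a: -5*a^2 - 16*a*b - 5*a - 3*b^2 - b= -5*a^2 + a*(-16*b - 5) - 3*b^2 - b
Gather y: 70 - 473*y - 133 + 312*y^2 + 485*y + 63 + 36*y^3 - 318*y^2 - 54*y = 36*y^3 - 6*y^2 - 42*y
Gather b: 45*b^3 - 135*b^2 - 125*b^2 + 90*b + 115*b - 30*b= 45*b^3 - 260*b^2 + 175*b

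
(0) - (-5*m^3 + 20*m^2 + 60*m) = 5*m^3 - 20*m^2 - 60*m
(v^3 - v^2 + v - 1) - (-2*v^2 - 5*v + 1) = v^3 + v^2 + 6*v - 2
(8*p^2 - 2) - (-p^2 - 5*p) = 9*p^2 + 5*p - 2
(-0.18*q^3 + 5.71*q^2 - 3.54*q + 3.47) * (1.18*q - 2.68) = -0.2124*q^4 + 7.2202*q^3 - 19.48*q^2 + 13.5818*q - 9.2996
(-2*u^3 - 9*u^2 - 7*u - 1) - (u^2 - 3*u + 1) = -2*u^3 - 10*u^2 - 4*u - 2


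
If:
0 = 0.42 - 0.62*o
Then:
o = 0.68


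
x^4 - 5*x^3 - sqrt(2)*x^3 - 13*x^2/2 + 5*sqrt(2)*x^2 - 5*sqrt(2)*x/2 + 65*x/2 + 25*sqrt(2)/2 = (x - 5)*(x - 5*sqrt(2)/2)*(x + sqrt(2)/2)*(x + sqrt(2))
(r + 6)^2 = r^2 + 12*r + 36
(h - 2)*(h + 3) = h^2 + h - 6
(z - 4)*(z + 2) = z^2 - 2*z - 8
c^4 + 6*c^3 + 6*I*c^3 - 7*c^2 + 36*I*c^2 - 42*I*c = c*(c - 1)*(c + 7)*(c + 6*I)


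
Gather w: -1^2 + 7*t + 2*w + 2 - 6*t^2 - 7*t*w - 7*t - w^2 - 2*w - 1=-6*t^2 - 7*t*w - w^2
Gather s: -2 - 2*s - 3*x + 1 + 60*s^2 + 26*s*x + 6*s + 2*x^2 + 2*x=60*s^2 + s*(26*x + 4) + 2*x^2 - x - 1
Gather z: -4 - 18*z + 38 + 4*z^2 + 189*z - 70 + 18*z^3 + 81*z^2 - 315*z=18*z^3 + 85*z^2 - 144*z - 36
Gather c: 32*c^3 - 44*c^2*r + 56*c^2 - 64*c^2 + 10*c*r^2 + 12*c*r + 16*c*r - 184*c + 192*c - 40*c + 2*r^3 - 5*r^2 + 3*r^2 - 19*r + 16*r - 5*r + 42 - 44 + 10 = 32*c^3 + c^2*(-44*r - 8) + c*(10*r^2 + 28*r - 32) + 2*r^3 - 2*r^2 - 8*r + 8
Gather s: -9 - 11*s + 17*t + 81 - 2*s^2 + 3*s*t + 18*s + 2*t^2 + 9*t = -2*s^2 + s*(3*t + 7) + 2*t^2 + 26*t + 72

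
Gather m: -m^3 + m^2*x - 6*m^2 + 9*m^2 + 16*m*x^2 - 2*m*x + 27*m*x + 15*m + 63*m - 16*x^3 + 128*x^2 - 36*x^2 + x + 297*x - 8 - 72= -m^3 + m^2*(x + 3) + m*(16*x^2 + 25*x + 78) - 16*x^3 + 92*x^2 + 298*x - 80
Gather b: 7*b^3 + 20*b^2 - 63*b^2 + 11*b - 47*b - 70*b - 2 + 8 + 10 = 7*b^3 - 43*b^2 - 106*b + 16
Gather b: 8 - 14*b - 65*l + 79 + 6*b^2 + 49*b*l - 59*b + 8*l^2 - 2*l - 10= 6*b^2 + b*(49*l - 73) + 8*l^2 - 67*l + 77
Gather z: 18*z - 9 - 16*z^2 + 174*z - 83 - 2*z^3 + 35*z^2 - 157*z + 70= -2*z^3 + 19*z^2 + 35*z - 22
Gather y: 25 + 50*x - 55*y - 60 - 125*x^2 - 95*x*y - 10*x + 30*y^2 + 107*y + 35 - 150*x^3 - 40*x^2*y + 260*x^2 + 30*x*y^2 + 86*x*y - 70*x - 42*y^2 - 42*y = -150*x^3 + 135*x^2 - 30*x + y^2*(30*x - 12) + y*(-40*x^2 - 9*x + 10)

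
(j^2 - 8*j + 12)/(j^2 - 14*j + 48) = (j - 2)/(j - 8)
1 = 1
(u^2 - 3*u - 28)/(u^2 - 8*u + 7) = (u + 4)/(u - 1)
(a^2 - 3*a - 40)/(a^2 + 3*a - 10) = (a - 8)/(a - 2)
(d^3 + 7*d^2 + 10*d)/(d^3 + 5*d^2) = (d + 2)/d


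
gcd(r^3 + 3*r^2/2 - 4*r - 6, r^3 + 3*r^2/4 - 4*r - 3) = r^2 - 4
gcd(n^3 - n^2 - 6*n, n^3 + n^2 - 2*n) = n^2 + 2*n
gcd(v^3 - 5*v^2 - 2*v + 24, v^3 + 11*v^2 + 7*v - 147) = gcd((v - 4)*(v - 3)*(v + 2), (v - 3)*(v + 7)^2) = v - 3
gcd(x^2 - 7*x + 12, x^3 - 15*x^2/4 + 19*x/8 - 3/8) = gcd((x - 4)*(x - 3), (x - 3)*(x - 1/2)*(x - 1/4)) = x - 3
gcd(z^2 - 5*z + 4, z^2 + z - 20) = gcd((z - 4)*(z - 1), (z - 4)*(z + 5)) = z - 4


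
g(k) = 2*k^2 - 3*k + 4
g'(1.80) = 4.20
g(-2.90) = 29.52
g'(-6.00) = -27.00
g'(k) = 4*k - 3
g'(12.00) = 45.00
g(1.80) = 5.08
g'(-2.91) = -14.64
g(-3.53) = 39.51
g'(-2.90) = -14.60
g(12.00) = 256.00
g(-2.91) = 29.67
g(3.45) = 17.46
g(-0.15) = 4.50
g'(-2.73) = -13.92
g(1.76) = 4.92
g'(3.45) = 10.80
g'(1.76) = 4.04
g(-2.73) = 27.10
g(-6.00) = 94.00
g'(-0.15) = -3.60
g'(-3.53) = -17.12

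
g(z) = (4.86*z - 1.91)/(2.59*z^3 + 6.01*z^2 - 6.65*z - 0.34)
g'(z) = (4.86*z - 1.91)*(-7.77*z^2 - 12.02*z + 6.65)/(2.59*z^3 + 6.01*z^2 - 6.65*z - 0.34)^2 + 4.86/(2.59*z^3 + 6.01*z^2 - 6.65*z - 0.34)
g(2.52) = 0.17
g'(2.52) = -0.12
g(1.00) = 1.83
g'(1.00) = -11.94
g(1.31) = 0.63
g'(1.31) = -1.31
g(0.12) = 1.27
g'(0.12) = -10.81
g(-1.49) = -0.64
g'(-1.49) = 0.01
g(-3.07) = -9.46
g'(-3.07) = 160.58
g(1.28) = 0.67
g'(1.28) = -1.48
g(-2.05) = -0.73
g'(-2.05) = 0.36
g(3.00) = 0.12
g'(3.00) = -0.07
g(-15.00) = 0.01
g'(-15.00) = 0.00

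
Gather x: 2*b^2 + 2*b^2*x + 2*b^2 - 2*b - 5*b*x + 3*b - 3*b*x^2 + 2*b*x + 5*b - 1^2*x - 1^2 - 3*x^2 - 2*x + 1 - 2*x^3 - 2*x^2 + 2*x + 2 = 4*b^2 + 6*b - 2*x^3 + x^2*(-3*b - 5) + x*(2*b^2 - 3*b - 1) + 2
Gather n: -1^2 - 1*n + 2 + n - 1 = 0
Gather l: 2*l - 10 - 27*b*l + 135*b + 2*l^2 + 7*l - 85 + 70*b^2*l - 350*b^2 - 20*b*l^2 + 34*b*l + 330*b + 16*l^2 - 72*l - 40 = -350*b^2 + 465*b + l^2*(18 - 20*b) + l*(70*b^2 + 7*b - 63) - 135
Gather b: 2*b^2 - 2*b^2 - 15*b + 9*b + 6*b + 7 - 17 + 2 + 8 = 0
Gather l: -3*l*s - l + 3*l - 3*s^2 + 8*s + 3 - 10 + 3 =l*(2 - 3*s) - 3*s^2 + 8*s - 4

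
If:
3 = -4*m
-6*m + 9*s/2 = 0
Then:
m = -3/4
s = -1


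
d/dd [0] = 0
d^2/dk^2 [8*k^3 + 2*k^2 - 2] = 48*k + 4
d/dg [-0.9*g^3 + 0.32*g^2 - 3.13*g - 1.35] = -2.7*g^2 + 0.64*g - 3.13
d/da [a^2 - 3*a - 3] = 2*a - 3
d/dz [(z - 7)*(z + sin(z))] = z + (z - 7)*(cos(z) + 1) + sin(z)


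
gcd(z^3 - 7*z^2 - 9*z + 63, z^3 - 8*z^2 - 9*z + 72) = z^2 - 9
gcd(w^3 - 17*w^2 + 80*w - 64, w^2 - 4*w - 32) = w - 8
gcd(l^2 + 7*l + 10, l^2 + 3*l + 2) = l + 2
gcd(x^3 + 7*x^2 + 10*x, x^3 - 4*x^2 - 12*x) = x^2 + 2*x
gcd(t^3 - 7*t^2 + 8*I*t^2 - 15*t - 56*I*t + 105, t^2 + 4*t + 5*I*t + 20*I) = t + 5*I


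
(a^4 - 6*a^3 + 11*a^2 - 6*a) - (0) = a^4 - 6*a^3 + 11*a^2 - 6*a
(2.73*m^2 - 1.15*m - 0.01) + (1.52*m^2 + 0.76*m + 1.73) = 4.25*m^2 - 0.39*m + 1.72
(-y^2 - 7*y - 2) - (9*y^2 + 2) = -10*y^2 - 7*y - 4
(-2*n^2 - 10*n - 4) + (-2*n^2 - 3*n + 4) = -4*n^2 - 13*n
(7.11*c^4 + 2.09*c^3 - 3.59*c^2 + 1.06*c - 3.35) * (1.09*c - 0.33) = 7.7499*c^5 - 0.0682000000000005*c^4 - 4.6028*c^3 + 2.3401*c^2 - 4.0013*c + 1.1055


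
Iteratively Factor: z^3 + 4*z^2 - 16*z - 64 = (z + 4)*(z^2 - 16) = (z - 4)*(z + 4)*(z + 4)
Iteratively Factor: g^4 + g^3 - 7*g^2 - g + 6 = (g + 3)*(g^3 - 2*g^2 - g + 2) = (g + 1)*(g + 3)*(g^2 - 3*g + 2) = (g - 1)*(g + 1)*(g + 3)*(g - 2)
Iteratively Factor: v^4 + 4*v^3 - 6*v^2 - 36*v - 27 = (v + 3)*(v^3 + v^2 - 9*v - 9) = (v + 1)*(v + 3)*(v^2 - 9) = (v + 1)*(v + 3)^2*(v - 3)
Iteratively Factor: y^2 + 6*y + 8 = (y + 2)*(y + 4)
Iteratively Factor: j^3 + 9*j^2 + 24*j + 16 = (j + 1)*(j^2 + 8*j + 16) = (j + 1)*(j + 4)*(j + 4)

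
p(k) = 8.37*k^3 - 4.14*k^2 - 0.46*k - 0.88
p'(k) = 25.11*k^2 - 8.28*k - 0.46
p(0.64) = -0.68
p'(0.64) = 4.53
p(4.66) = 754.07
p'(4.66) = 506.23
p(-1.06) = -15.01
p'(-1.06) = 36.53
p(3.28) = 248.43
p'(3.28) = 242.53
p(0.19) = -1.06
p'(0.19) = -1.13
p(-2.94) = -248.01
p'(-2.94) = 240.92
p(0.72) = -0.23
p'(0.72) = 6.60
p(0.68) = -0.48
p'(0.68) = 5.52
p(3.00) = 186.47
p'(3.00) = 200.69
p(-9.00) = -6433.81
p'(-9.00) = 2107.97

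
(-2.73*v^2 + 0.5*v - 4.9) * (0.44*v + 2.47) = -1.2012*v^3 - 6.5231*v^2 - 0.921*v - 12.103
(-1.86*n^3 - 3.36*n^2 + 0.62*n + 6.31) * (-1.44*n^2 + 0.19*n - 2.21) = 2.6784*n^5 + 4.485*n^4 + 2.5794*n^3 - 1.543*n^2 - 0.1713*n - 13.9451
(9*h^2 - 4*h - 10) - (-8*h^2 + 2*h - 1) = 17*h^2 - 6*h - 9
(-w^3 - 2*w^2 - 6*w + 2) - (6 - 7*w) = -w^3 - 2*w^2 + w - 4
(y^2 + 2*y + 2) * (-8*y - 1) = -8*y^3 - 17*y^2 - 18*y - 2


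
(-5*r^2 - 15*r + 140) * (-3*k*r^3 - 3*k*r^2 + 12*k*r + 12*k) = 15*k*r^5 + 60*k*r^4 - 435*k*r^3 - 660*k*r^2 + 1500*k*r + 1680*k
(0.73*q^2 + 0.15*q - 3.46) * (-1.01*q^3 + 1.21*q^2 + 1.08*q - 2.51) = -0.7373*q^5 + 0.7318*q^4 + 4.4645*q^3 - 5.8569*q^2 - 4.1133*q + 8.6846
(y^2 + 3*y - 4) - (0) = y^2 + 3*y - 4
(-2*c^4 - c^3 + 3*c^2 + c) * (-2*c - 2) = 4*c^5 + 6*c^4 - 4*c^3 - 8*c^2 - 2*c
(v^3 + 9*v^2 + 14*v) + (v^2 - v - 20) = v^3 + 10*v^2 + 13*v - 20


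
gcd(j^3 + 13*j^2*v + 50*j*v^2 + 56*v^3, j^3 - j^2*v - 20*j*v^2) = j + 4*v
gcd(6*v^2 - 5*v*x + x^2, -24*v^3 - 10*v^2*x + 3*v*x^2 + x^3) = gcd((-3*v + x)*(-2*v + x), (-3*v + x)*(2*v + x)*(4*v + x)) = -3*v + x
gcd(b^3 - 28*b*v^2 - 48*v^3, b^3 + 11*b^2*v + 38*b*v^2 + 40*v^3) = b^2 + 6*b*v + 8*v^2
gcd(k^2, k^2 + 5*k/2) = k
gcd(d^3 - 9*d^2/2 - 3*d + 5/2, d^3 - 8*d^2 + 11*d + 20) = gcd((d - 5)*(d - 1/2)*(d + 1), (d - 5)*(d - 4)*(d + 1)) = d^2 - 4*d - 5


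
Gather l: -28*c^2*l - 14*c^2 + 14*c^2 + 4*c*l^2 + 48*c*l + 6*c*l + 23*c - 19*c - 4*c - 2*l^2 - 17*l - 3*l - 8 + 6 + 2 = l^2*(4*c - 2) + l*(-28*c^2 + 54*c - 20)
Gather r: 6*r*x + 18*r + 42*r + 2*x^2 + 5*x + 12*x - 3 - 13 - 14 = r*(6*x + 60) + 2*x^2 + 17*x - 30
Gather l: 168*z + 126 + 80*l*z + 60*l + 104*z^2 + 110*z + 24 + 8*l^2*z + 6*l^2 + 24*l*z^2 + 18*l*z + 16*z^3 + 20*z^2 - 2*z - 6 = l^2*(8*z + 6) + l*(24*z^2 + 98*z + 60) + 16*z^3 + 124*z^2 + 276*z + 144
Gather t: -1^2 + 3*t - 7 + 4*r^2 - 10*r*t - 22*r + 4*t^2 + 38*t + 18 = 4*r^2 - 22*r + 4*t^2 + t*(41 - 10*r) + 10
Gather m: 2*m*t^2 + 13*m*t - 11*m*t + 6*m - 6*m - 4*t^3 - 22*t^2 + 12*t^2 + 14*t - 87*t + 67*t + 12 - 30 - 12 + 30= m*(2*t^2 + 2*t) - 4*t^3 - 10*t^2 - 6*t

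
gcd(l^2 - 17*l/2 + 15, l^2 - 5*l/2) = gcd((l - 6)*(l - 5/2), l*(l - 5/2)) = l - 5/2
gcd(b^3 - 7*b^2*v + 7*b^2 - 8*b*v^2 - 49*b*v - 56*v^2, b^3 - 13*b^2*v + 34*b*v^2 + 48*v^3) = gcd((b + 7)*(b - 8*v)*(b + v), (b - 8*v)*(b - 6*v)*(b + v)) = -b^2 + 7*b*v + 8*v^2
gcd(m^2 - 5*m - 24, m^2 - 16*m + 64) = m - 8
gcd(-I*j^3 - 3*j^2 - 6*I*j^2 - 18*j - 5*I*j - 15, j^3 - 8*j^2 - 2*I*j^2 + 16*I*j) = 1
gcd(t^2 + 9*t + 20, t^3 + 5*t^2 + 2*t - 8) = t + 4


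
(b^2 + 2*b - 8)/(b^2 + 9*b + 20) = (b - 2)/(b + 5)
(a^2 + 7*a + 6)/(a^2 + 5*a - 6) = (a + 1)/(a - 1)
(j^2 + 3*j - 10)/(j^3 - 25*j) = (j - 2)/(j*(j - 5))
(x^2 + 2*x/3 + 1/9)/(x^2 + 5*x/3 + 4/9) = (3*x + 1)/(3*x + 4)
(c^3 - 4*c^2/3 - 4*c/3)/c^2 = c - 4/3 - 4/(3*c)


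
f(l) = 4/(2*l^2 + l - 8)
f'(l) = 4*(-4*l - 1)/(2*l^2 + l - 8)^2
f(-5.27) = 0.09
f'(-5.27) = 0.04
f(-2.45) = 2.57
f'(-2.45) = 14.56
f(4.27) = 0.12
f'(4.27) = -0.07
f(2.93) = 0.33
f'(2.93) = -0.35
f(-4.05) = 0.19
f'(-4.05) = 0.14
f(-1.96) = -1.76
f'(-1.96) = 5.28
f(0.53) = -0.58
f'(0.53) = -0.26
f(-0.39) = -0.49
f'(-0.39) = 0.03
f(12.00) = 0.01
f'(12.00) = 0.00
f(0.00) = -0.50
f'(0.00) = -0.06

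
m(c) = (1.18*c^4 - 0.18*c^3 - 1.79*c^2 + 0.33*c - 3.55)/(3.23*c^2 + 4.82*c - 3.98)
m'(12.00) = 8.18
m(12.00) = 46.05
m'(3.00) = 1.72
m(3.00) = 1.82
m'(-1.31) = 0.86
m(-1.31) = 0.67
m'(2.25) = 1.28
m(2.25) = 0.70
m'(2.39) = 1.35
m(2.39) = 0.89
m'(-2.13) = 636.36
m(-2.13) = 33.50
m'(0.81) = 9.53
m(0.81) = -1.98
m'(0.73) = 23.43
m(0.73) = -3.17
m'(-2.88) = -0.50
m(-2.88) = 7.41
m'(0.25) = 3.68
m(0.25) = 1.39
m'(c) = (-6.46*c - 4.82)*(1.18*c^4 - 0.18*c^3 - 1.79*c^2 + 0.33*c - 3.55)/(3.23*c^2 + 4.82*c - 3.98)^2 + (4.72*c^3 - 0.54*c^2 - 3.58*c + 0.33)/(3.23*c^2 + 4.82*c - 3.98)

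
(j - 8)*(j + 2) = j^2 - 6*j - 16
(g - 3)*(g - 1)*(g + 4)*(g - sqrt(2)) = g^4 - sqrt(2)*g^3 - 13*g^2 + 12*g + 13*sqrt(2)*g - 12*sqrt(2)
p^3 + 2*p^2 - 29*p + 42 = (p - 3)*(p - 2)*(p + 7)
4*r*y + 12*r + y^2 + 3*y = (4*r + y)*(y + 3)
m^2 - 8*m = m*(m - 8)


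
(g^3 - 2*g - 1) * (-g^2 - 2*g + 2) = -g^5 - 2*g^4 + 4*g^3 + 5*g^2 - 2*g - 2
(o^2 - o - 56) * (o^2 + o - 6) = o^4 - 63*o^2 - 50*o + 336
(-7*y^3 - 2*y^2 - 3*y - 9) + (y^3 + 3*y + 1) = -6*y^3 - 2*y^2 - 8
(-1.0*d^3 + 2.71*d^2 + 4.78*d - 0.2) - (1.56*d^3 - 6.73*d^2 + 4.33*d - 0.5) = -2.56*d^3 + 9.44*d^2 + 0.45*d + 0.3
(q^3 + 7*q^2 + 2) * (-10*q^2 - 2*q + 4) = -10*q^5 - 72*q^4 - 10*q^3 + 8*q^2 - 4*q + 8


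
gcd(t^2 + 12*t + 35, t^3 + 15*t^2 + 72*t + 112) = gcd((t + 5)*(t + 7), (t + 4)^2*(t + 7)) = t + 7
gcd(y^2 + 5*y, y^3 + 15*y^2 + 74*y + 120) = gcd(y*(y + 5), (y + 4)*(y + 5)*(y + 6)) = y + 5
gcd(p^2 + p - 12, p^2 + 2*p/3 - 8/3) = 1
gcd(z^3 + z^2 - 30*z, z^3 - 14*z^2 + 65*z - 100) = z - 5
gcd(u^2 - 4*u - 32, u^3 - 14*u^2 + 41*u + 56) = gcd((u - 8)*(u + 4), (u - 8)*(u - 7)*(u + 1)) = u - 8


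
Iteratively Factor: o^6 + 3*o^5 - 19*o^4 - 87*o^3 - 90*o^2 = (o)*(o^5 + 3*o^4 - 19*o^3 - 87*o^2 - 90*o) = o*(o + 3)*(o^4 - 19*o^2 - 30*o) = o^2*(o + 3)*(o^3 - 19*o - 30) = o^2*(o + 2)*(o + 3)*(o^2 - 2*o - 15) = o^2*(o - 5)*(o + 2)*(o + 3)*(o + 3)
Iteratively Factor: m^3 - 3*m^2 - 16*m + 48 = (m - 3)*(m^2 - 16) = (m - 4)*(m - 3)*(m + 4)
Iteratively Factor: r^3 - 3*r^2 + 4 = (r - 2)*(r^2 - r - 2) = (r - 2)*(r + 1)*(r - 2)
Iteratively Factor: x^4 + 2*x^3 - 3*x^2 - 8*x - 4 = (x + 2)*(x^3 - 3*x - 2) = (x - 2)*(x + 2)*(x^2 + 2*x + 1) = (x - 2)*(x + 1)*(x + 2)*(x + 1)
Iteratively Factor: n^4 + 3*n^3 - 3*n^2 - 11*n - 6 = (n + 1)*(n^3 + 2*n^2 - 5*n - 6) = (n + 1)*(n + 3)*(n^2 - n - 2) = (n + 1)^2*(n + 3)*(n - 2)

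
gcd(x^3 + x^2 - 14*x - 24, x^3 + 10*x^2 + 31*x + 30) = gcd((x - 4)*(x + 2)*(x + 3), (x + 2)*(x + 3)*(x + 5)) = x^2 + 5*x + 6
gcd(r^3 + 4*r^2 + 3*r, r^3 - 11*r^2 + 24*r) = r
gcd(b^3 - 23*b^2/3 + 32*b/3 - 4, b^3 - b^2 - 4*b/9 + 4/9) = b^2 - 5*b/3 + 2/3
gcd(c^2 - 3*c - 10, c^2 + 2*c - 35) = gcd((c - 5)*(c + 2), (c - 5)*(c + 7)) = c - 5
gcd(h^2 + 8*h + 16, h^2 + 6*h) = 1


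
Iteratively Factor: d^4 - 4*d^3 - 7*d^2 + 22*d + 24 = (d - 4)*(d^3 - 7*d - 6) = (d - 4)*(d + 2)*(d^2 - 2*d - 3) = (d - 4)*(d + 1)*(d + 2)*(d - 3)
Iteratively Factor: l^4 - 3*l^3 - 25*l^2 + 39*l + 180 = (l + 3)*(l^3 - 6*l^2 - 7*l + 60) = (l - 5)*(l + 3)*(l^2 - l - 12) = (l - 5)*(l + 3)^2*(l - 4)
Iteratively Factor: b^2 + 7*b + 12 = (b + 3)*(b + 4)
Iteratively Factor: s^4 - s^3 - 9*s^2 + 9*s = (s + 3)*(s^3 - 4*s^2 + 3*s) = (s - 1)*(s + 3)*(s^2 - 3*s) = (s - 3)*(s - 1)*(s + 3)*(s)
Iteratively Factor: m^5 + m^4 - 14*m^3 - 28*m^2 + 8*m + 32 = (m + 2)*(m^4 - m^3 - 12*m^2 - 4*m + 16) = (m - 1)*(m + 2)*(m^3 - 12*m - 16) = (m - 4)*(m - 1)*(m + 2)*(m^2 + 4*m + 4) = (m - 4)*(m - 1)*(m + 2)^2*(m + 2)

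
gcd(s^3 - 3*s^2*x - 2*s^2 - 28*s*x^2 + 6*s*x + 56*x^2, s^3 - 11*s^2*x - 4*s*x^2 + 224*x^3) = -s^2 + 3*s*x + 28*x^2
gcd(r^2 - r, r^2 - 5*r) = r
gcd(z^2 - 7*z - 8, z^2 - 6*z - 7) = z + 1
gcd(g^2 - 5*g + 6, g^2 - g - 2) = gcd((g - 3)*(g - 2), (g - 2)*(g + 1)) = g - 2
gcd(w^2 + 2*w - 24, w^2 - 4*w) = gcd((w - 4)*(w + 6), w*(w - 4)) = w - 4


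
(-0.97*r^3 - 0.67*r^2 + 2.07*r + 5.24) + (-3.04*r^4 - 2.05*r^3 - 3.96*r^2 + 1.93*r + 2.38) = -3.04*r^4 - 3.02*r^3 - 4.63*r^2 + 4.0*r + 7.62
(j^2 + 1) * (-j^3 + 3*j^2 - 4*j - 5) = -j^5 + 3*j^4 - 5*j^3 - 2*j^2 - 4*j - 5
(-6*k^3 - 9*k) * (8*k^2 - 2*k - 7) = -48*k^5 + 12*k^4 - 30*k^3 + 18*k^2 + 63*k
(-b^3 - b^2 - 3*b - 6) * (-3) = 3*b^3 + 3*b^2 + 9*b + 18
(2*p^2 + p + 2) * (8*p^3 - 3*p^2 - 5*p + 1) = 16*p^5 + 2*p^4 + 3*p^3 - 9*p^2 - 9*p + 2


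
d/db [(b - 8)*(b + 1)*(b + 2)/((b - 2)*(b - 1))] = (b^4 - 6*b^3 + 43*b^2 + 12*b - 92)/(b^4 - 6*b^3 + 13*b^2 - 12*b + 4)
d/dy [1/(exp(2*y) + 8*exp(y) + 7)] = 2*(-exp(y) - 4)*exp(y)/(exp(2*y) + 8*exp(y) + 7)^2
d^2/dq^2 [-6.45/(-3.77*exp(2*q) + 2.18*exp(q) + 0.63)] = ((14.061 - 97.266*exp(q))*(-3.77*exp(2*q) + 2.18*exp(q) + 0.63) - 6.45*(7.54*exp(q) - 2.18)*(15.08*exp(q) - 4.36)*exp(q))*exp(q)/(-3.77*exp(2*q) + 2.18*exp(q) + 0.63)^3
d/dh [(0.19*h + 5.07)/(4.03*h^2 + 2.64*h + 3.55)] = (0.7657*h^2 + 0.5016*h - (0.19*h + 5.07)*(8.06*h + 2.64) + 0.6745)/(4.03*h^2 + 2.64*h + 3.55)^2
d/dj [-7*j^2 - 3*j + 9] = -14*j - 3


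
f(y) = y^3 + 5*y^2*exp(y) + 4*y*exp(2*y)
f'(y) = 5*y^2*exp(y) + 3*y^2 + 8*y*exp(2*y) + 10*y*exp(y) + 4*exp(2*y)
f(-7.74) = -463.55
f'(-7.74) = 179.82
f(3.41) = 14293.32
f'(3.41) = 31478.58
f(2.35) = 1336.01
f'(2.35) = 3059.31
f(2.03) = 636.00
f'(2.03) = 1497.21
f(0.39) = 4.59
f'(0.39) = 22.87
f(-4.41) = -84.59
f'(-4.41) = 58.99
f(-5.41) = -157.69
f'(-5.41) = 88.22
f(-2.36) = -10.60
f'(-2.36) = 16.98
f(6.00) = 3978948.18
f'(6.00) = 8560180.06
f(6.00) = 3978948.18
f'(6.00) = 8560180.06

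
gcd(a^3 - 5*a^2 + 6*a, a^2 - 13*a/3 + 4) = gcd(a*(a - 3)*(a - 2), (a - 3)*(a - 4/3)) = a - 3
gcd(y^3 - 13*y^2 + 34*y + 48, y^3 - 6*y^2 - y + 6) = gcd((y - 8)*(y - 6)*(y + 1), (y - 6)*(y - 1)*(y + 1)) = y^2 - 5*y - 6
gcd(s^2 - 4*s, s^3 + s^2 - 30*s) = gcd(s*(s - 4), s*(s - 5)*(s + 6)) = s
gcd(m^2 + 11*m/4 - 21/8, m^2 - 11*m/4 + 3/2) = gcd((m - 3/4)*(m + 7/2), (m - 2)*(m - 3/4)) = m - 3/4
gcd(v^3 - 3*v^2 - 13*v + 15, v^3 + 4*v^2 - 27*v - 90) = v^2 - 2*v - 15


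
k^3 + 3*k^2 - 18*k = k*(k - 3)*(k + 6)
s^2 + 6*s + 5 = (s + 1)*(s + 5)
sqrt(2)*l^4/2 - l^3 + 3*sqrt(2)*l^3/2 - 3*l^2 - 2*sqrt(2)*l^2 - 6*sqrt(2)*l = l*(l + 3)*(l - 2*sqrt(2))*(sqrt(2)*l/2 + 1)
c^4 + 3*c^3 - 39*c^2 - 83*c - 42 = (c - 6)*(c + 1)^2*(c + 7)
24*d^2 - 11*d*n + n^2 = (-8*d + n)*(-3*d + n)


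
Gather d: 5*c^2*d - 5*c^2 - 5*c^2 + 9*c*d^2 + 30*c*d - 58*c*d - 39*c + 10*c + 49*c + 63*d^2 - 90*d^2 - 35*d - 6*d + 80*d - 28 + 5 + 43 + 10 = -10*c^2 + 20*c + d^2*(9*c - 27) + d*(5*c^2 - 28*c + 39) + 30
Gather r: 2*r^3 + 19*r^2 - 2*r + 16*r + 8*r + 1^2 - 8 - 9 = 2*r^3 + 19*r^2 + 22*r - 16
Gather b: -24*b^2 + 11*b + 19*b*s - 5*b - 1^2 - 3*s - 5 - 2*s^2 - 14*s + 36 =-24*b^2 + b*(19*s + 6) - 2*s^2 - 17*s + 30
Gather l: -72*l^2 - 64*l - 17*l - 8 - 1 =-72*l^2 - 81*l - 9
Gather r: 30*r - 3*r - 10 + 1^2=27*r - 9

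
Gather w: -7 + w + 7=w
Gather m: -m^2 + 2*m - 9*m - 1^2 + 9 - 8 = -m^2 - 7*m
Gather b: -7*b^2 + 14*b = -7*b^2 + 14*b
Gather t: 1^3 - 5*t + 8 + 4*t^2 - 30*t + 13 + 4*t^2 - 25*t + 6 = 8*t^2 - 60*t + 28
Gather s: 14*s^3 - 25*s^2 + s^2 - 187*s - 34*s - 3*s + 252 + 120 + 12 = 14*s^3 - 24*s^2 - 224*s + 384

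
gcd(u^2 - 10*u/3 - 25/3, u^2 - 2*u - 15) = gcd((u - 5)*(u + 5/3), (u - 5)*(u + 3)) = u - 5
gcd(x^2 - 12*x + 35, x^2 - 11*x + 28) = x - 7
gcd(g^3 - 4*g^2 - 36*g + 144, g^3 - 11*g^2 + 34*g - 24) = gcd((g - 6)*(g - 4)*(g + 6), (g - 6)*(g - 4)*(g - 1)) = g^2 - 10*g + 24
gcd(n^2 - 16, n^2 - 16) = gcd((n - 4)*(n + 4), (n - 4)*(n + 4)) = n^2 - 16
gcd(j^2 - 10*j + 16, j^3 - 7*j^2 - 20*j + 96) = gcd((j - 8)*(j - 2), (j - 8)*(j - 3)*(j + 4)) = j - 8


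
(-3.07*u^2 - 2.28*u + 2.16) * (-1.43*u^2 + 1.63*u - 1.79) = 4.3901*u^4 - 1.7437*u^3 - 1.3099*u^2 + 7.602*u - 3.8664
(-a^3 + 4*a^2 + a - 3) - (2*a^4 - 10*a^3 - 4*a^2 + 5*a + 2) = -2*a^4 + 9*a^3 + 8*a^2 - 4*a - 5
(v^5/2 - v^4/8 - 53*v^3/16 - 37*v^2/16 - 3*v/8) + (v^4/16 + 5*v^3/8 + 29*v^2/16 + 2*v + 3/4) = v^5/2 - v^4/16 - 43*v^3/16 - v^2/2 + 13*v/8 + 3/4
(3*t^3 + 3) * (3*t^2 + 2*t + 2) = 9*t^5 + 6*t^4 + 6*t^3 + 9*t^2 + 6*t + 6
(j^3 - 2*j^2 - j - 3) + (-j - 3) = j^3 - 2*j^2 - 2*j - 6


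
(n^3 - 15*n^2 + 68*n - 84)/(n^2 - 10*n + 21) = (n^2 - 8*n + 12)/(n - 3)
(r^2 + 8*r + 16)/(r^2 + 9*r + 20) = (r + 4)/(r + 5)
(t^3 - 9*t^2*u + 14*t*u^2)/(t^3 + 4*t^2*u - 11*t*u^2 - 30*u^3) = t*(t^2 - 9*t*u + 14*u^2)/(t^3 + 4*t^2*u - 11*t*u^2 - 30*u^3)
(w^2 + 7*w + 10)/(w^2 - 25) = (w + 2)/(w - 5)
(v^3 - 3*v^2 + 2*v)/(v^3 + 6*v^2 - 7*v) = (v - 2)/(v + 7)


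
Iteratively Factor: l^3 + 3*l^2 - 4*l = (l)*(l^2 + 3*l - 4) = l*(l - 1)*(l + 4)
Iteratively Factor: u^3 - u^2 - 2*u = (u - 2)*(u^2 + u) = u*(u - 2)*(u + 1)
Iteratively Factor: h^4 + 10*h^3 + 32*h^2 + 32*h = (h + 2)*(h^3 + 8*h^2 + 16*h) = (h + 2)*(h + 4)*(h^2 + 4*h) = h*(h + 2)*(h + 4)*(h + 4)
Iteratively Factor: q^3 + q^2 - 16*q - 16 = (q + 4)*(q^2 - 3*q - 4) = (q - 4)*(q + 4)*(q + 1)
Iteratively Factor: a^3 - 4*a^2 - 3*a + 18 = (a + 2)*(a^2 - 6*a + 9) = (a - 3)*(a + 2)*(a - 3)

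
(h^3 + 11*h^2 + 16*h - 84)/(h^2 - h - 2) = (h^2 + 13*h + 42)/(h + 1)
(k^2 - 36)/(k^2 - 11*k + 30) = (k + 6)/(k - 5)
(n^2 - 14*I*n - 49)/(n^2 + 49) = (n - 7*I)/(n + 7*I)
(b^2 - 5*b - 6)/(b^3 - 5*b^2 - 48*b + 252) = (b + 1)/(b^2 + b - 42)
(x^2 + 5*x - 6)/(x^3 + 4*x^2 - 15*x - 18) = (x - 1)/(x^2 - 2*x - 3)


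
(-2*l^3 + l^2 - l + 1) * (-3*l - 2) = 6*l^4 + l^3 + l^2 - l - 2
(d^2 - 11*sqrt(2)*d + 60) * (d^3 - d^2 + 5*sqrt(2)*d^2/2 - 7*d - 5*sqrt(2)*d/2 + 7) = d^5 - 17*sqrt(2)*d^4/2 - d^4 - 2*d^3 + 17*sqrt(2)*d^3/2 + 2*d^2 + 227*sqrt(2)*d^2 - 420*d - 227*sqrt(2)*d + 420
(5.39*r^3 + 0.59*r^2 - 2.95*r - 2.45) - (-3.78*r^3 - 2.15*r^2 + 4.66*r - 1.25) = 9.17*r^3 + 2.74*r^2 - 7.61*r - 1.2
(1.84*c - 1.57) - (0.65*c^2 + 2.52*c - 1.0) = -0.65*c^2 - 0.68*c - 0.57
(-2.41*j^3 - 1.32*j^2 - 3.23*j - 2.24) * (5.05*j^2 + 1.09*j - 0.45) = -12.1705*j^5 - 9.2929*j^4 - 16.6658*j^3 - 14.2387*j^2 - 0.9881*j + 1.008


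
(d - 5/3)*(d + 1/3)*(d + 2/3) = d^3 - 2*d^2/3 - 13*d/9 - 10/27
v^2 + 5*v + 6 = (v + 2)*(v + 3)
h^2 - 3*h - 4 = (h - 4)*(h + 1)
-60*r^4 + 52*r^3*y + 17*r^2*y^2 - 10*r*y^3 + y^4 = (-6*r + y)*(-5*r + y)*(-r + y)*(2*r + y)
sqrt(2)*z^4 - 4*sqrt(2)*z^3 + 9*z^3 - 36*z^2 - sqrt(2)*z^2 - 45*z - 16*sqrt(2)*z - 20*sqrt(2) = (z - 5)*(z + 1)*(z + 4*sqrt(2))*(sqrt(2)*z + 1)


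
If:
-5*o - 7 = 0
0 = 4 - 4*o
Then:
No Solution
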